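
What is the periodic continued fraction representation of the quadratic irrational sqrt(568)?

[23; (1, 4, 1, 46)]

Write x_i = (sqrt(568) + m_i)/d_i with (m_0, d_0) = (0, 1). a_0 = floor(sqrt(568)) = 23, since 23^2 = 529 <= 568 < 576 = 24^2.
Iterate m_{i+1} = d_i*a_i - m_i, d_{i+1} = (568 - m_{i+1}^2)/d_i, a_{i+1} = floor((a_0 + m_{i+1})/d_{i+1}):
  m_1 = 1*23 - 0 = 23, d_1 = (568 - 23^2)/1 = 39/1 = 39, a_1 = floor((23 + 23)/39) = 1.
  m_2 = 39*1 - 23 = 16, d_2 = (568 - 16^2)/39 = 312/39 = 8, a_2 = floor((23 + 16)/8) = 4.
  m_3 = 8*4 - 16 = 16, d_3 = (568 - 16^2)/8 = 312/8 = 39, a_3 = floor((23 + 16)/39) = 1.
  m_4 = 39*1 - 16 = 23, d_4 = (568 - 23^2)/39 = 39/39 = 1, a_4 = floor((23 + 23)/1) = 46.
  m_5 = 1*46 - 23 = 23, d_5 = (568 - 23^2)/1 = 39/1 = 39: (m_5, d_5) = (m_1, d_1) = (23, 39), so from here the quotients repeat a_1, ..., a_4; the period length is 4.
Hence the expansion of sqrt(568) is a_0 = 23 followed by the repeating block 1, 4, 1, 46 (period 4).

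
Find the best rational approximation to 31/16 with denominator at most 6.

Expand x = 31/16 as a continued fraction with the Euclidean algorithm:
  31 = 1*16 + 15, so a_0 = 1.
  16 = 1*15 + 1, so a_1 = 1.
  15 = 15*1 + 0, so a_2 = 15.
so x = [1; 1, 15].
Convergents (p_i = a_i*p_{i-1} + p_{i-2}, q_i = a_i*q_{i-1} + q_{i-2} with p_{-2}=0, p_{-1}=1, q_{-2}=1, q_{-1}=0), until the denominator exceeds 6:
  i=0: a_0=1, p_0 = 1*1 + 0 = 1, q_0 = 1*0 + 1 = 1.
  i=1: a_1=1, p_1 = 1*1 + 1 = 2, q_1 = 1*1 + 0 = 1.
  i=2: a_2=15, p_2 = 15*2 + 1 = 31, q_2 = 15*1 + 1 = 16.
q_2 = 16 > 6, so the last convergent with denominator <= 6 is p_1/q_1 = 2/1.
The closest fraction with denominator <= 6 is either p_1/q_1 or the intermediate fraction (k*p_1 + p_0)/(k*q_1 + q_0) with the largest k >= 1 whose denominator stays <= 6; these approach x as k grows, and every other convergent or intermediate fraction in range is farther away.
Largest k: floor((6 - q_0)/q_1) = floor((6 - 1)/1) = 5.
That gives (5*2 + 1)/(5*1 + 1) = 11/6.
Compare the errors: |x - 2/1| = |31*1 - 2*16|/(16*1) = 1/16, and |x - 11/6| = |31*6 - 11*16|/(16*6) = 10/96.
Cross-multiplying, 1*96 = 96 < 160 = 10*16, so 1/16 is smaller: the convergent 2/1 is closer to x than 11/6.

2/1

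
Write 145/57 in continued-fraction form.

[2; 1, 1, 5, 5]

Run the Euclidean algorithm on 145 and 57; the successive quotients are the partial quotients a_0, a_1, ... (each step inverts the fractional part left over by the previous one):
  145 = 2*57 + 31, so a_0 = 2.
  57 = 1*31 + 26, so a_1 = 1.
  31 = 1*26 + 5, so a_2 = 1.
  26 = 5*5 + 1, so a_3 = 5.
  5 = 5*1 + 0, so a_4 = 5.
The remainder reaches 0 after 5 divisions, so the expansion has 5 partial quotients, read off in order.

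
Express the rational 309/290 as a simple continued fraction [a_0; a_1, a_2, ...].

Run the Euclidean algorithm on 309 and 290; the successive quotients are the partial quotients a_0, a_1, ... (each step inverts the fractional part left over by the previous one):
  309 = 1*290 + 19, so a_0 = 1.
  290 = 15*19 + 5, so a_1 = 15.
  19 = 3*5 + 4, so a_2 = 3.
  5 = 1*4 + 1, so a_3 = 1.
  4 = 4*1 + 0, so a_4 = 4.
The remainder reaches 0 after 5 divisions, so the expansion has 5 partial quotients, read off in order.

[1; 15, 3, 1, 4]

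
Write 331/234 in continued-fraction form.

[1; 2, 2, 2, 2, 1, 5]

Run the Euclidean algorithm on 331 and 234; the successive quotients are the partial quotients a_0, a_1, ... (each step inverts the fractional part left over by the previous one):
  331 = 1*234 + 97, so a_0 = 1.
  234 = 2*97 + 40, so a_1 = 2.
  97 = 2*40 + 17, so a_2 = 2.
  40 = 2*17 + 6, so a_3 = 2.
  17 = 2*6 + 5, so a_4 = 2.
  6 = 1*5 + 1, so a_5 = 1.
  5 = 5*1 + 0, so a_6 = 5.
The remainder reaches 0 after 7 divisions, so the expansion has 7 partial quotients, read off in order.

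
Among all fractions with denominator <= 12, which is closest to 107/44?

Expand x = 107/44 as a continued fraction with the Euclidean algorithm:
  107 = 2*44 + 19, so a_0 = 2.
  44 = 2*19 + 6, so a_1 = 2.
  19 = 3*6 + 1, so a_2 = 3.
  6 = 6*1 + 0, so a_3 = 6.
so x = [2; 2, 3, 6].
Convergents (p_i = a_i*p_{i-1} + p_{i-2}, q_i = a_i*q_{i-1} + q_{i-2} with p_{-2}=0, p_{-1}=1, q_{-2}=1, q_{-1}=0), until the denominator exceeds 12:
  i=0: a_0=2, p_0 = 2*1 + 0 = 2, q_0 = 2*0 + 1 = 1.
  i=1: a_1=2, p_1 = 2*2 + 1 = 5, q_1 = 2*1 + 0 = 2.
  i=2: a_2=3, p_2 = 3*5 + 2 = 17, q_2 = 3*2 + 1 = 7.
  i=3: a_3=6, p_3 = 6*17 + 5 = 107, q_3 = 6*7 + 2 = 44.
q_3 = 44 > 12, so the last convergent with denominator <= 12 is p_2/q_2 = 17/7.
The closest fraction with denominator <= 12 is either p_2/q_2 or the intermediate fraction (k*p_2 + p_1)/(k*q_2 + q_1) with the largest k >= 1 whose denominator stays <= 12; these approach x as k grows, and every other convergent or intermediate fraction in range is farther away.
Largest k: floor((12 - q_1)/q_2) = floor((12 - 2)/7) = 1.
That gives (1*17 + 5)/(1*7 + 2) = 22/9.
Compare the errors: |x - 17/7| = |107*7 - 17*44|/(44*7) = 1/308, and |x - 22/9| = |107*9 - 22*44|/(44*9) = 5/396.
Cross-multiplying, 1*396 = 396 < 1540 = 5*308, so 1/308 is smaller: the convergent 17/7 is closer to x than 22/9.

17/7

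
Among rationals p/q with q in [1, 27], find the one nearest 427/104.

78/19

Expand x = 427/104 as a continued fraction with the Euclidean algorithm:
  427 = 4*104 + 11, so a_0 = 4.
  104 = 9*11 + 5, so a_1 = 9.
  11 = 2*5 + 1, so a_2 = 2.
  5 = 5*1 + 0, so a_3 = 5.
so x = [4; 9, 2, 5].
Convergents (p_i = a_i*p_{i-1} + p_{i-2}, q_i = a_i*q_{i-1} + q_{i-2} with p_{-2}=0, p_{-1}=1, q_{-2}=1, q_{-1}=0), until the denominator exceeds 27:
  i=0: a_0=4, p_0 = 4*1 + 0 = 4, q_0 = 4*0 + 1 = 1.
  i=1: a_1=9, p_1 = 9*4 + 1 = 37, q_1 = 9*1 + 0 = 9.
  i=2: a_2=2, p_2 = 2*37 + 4 = 78, q_2 = 2*9 + 1 = 19.
  i=3: a_3=5, p_3 = 5*78 + 37 = 427, q_3 = 5*19 + 9 = 104.
q_3 = 104 > 27, so the last convergent with denominator <= 27 is p_2/q_2 = 78/19.
The closest fraction with denominator <= 27 is either p_2/q_2 or the intermediate fraction (k*p_2 + p_1)/(k*q_2 + q_1) with the largest k >= 1 whose denominator stays <= 27; these approach x as k grows, and every other convergent or intermediate fraction in range is farther away.
Largest k: floor((27 - q_1)/q_2) = floor((27 - 9)/19) = 0.
Since k = 0, no intermediate fraction beyond p_2/q_2 has denominator <= 27, so the convergent 78/19 is the closest (its error is |427*19 - 78*104|/(104*19) = 1/1976).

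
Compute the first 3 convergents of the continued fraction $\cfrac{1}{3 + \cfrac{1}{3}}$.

0/1, 1/3, 3/10

Using the convergent recurrence p_i = a_i*p_{i-1} + p_{i-2}, q_i = a_i*q_{i-1} + q_{i-2} with p_{-2}=0, p_{-1}=1, q_{-2}=1, q_{-1}=0:
  i=0: a_0=0, p_0 = 0*1 + 0 = 0, q_0 = 0*0 + 1 = 1.
  i=1: a_1=3, p_1 = 3*0 + 1 = 1, q_1 = 3*1 + 0 = 3.
  i=2: a_2=3, p_2 = 3*1 + 0 = 3, q_2 = 3*3 + 1 = 10.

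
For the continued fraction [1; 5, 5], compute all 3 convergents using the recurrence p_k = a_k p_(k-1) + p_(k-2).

1/1, 6/5, 31/26

Using the convergent recurrence p_i = a_i*p_{i-1} + p_{i-2}, q_i = a_i*q_{i-1} + q_{i-2} with p_{-2}=0, p_{-1}=1, q_{-2}=1, q_{-1}=0:
  i=0: a_0=1, p_0 = 1*1 + 0 = 1, q_0 = 1*0 + 1 = 1.
  i=1: a_1=5, p_1 = 5*1 + 1 = 6, q_1 = 5*1 + 0 = 5.
  i=2: a_2=5, p_2 = 5*6 + 1 = 31, q_2 = 5*5 + 1 = 26.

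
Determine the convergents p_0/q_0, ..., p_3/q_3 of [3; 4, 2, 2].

3/1, 13/4, 29/9, 71/22

Using the convergent recurrence p_i = a_i*p_{i-1} + p_{i-2}, q_i = a_i*q_{i-1} + q_{i-2} with p_{-2}=0, p_{-1}=1, q_{-2}=1, q_{-1}=0:
  i=0: a_0=3, p_0 = 3*1 + 0 = 3, q_0 = 3*0 + 1 = 1.
  i=1: a_1=4, p_1 = 4*3 + 1 = 13, q_1 = 4*1 + 0 = 4.
  i=2: a_2=2, p_2 = 2*13 + 3 = 29, q_2 = 2*4 + 1 = 9.
  i=3: a_3=2, p_3 = 2*29 + 13 = 71, q_3 = 2*9 + 4 = 22.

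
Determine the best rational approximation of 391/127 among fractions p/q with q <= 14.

Expand x = 391/127 as a continued fraction with the Euclidean algorithm:
  391 = 3*127 + 10, so a_0 = 3.
  127 = 12*10 + 7, so a_1 = 12.
  10 = 1*7 + 3, so a_2 = 1.
  7 = 2*3 + 1, so a_3 = 2.
  3 = 3*1 + 0, so a_4 = 3.
so x = [3; 12, 1, 2, 3].
Convergents (p_i = a_i*p_{i-1} + p_{i-2}, q_i = a_i*q_{i-1} + q_{i-2} with p_{-2}=0, p_{-1}=1, q_{-2}=1, q_{-1}=0), until the denominator exceeds 14:
  i=0: a_0=3, p_0 = 3*1 + 0 = 3, q_0 = 3*0 + 1 = 1.
  i=1: a_1=12, p_1 = 12*3 + 1 = 37, q_1 = 12*1 + 0 = 12.
  i=2: a_2=1, p_2 = 1*37 + 3 = 40, q_2 = 1*12 + 1 = 13.
  i=3: a_3=2, p_3 = 2*40 + 37 = 117, q_3 = 2*13 + 12 = 38.
q_3 = 38 > 14, so the last convergent with denominator <= 14 is p_2/q_2 = 40/13.
The closest fraction with denominator <= 14 is either p_2/q_2 or the intermediate fraction (k*p_2 + p_1)/(k*q_2 + q_1) with the largest k >= 1 whose denominator stays <= 14; these approach x as k grows, and every other convergent or intermediate fraction in range is farther away.
Largest k: floor((14 - q_1)/q_2) = floor((14 - 12)/13) = 0.
Since k = 0, no intermediate fraction beyond p_2/q_2 has denominator <= 14, so the convergent 40/13 is the closest (its error is |391*13 - 40*127|/(127*13) = 3/1651).

40/13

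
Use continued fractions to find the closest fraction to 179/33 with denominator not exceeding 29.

Expand x = 179/33 as a continued fraction with the Euclidean algorithm:
  179 = 5*33 + 14, so a_0 = 5.
  33 = 2*14 + 5, so a_1 = 2.
  14 = 2*5 + 4, so a_2 = 2.
  5 = 1*4 + 1, so a_3 = 1.
  4 = 4*1 + 0, so a_4 = 4.
so x = [5; 2, 2, 1, 4].
Convergents (p_i = a_i*p_{i-1} + p_{i-2}, q_i = a_i*q_{i-1} + q_{i-2} with p_{-2}=0, p_{-1}=1, q_{-2}=1, q_{-1}=0), until the denominator exceeds 29:
  i=0: a_0=5, p_0 = 5*1 + 0 = 5, q_0 = 5*0 + 1 = 1.
  i=1: a_1=2, p_1 = 2*5 + 1 = 11, q_1 = 2*1 + 0 = 2.
  i=2: a_2=2, p_2 = 2*11 + 5 = 27, q_2 = 2*2 + 1 = 5.
  i=3: a_3=1, p_3 = 1*27 + 11 = 38, q_3 = 1*5 + 2 = 7.
  i=4: a_4=4, p_4 = 4*38 + 27 = 179, q_4 = 4*7 + 5 = 33.
q_4 = 33 > 29, so the last convergent with denominator <= 29 is p_3/q_3 = 38/7.
The closest fraction with denominator <= 29 is either p_3/q_3 or the intermediate fraction (k*p_3 + p_2)/(k*q_3 + q_2) with the largest k >= 1 whose denominator stays <= 29; these approach x as k grows, and every other convergent or intermediate fraction in range is farther away.
Largest k: floor((29 - q_2)/q_3) = floor((29 - 5)/7) = 3.
That gives (3*38 + 27)/(3*7 + 5) = 141/26.
Compare the errors: |x - 38/7| = |179*7 - 38*33|/(33*7) = 1/231, and |x - 141/26| = |179*26 - 141*33|/(33*26) = 1/858.
Cross-multiplying, 1*231 = 231 < 858 = 1*858, so 1/858 is smaller: the intermediate fraction 141/26 is closer to x than 38/7.

141/26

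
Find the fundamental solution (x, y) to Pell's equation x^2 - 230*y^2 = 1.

(x, y) = (91, 6)

First expand sqrt(230) as a continued fraction. With x_i = (sqrt(230) + m_i)/d_i and (m_0, d_0) = (0, 1): a_0 = floor(sqrt(230)) = 15, since 15^2 = 225 <= 230 < 256 = 16^2.
Iterate m_{i+1} = d_i*a_i - m_i, d_{i+1} = (230 - m_{i+1}^2)/d_i, a_{i+1} = floor((a_0 + m_{i+1})/d_{i+1}):
  m_1 = 1*15 - 0 = 15, d_1 = (230 - 15^2)/1 = 5/1 = 5, a_1 = floor((15 + 15)/5) = 6.
  m_2 = 5*6 - 15 = 15, d_2 = (230 - 15^2)/5 = 5/5 = 1, a_2 = floor((15 + 15)/1) = 30.
  m_3 = 1*30 - 15 = 15, d_3 = (230 - 15^2)/1 = 5/1 = 5: (m_3, d_3) = (m_1, d_1) = (15, 5), so from here the quotients repeat a_1, a_2; the period length is 2.
So sqrt(230) = [15; (6, 30)] with period length k = 2.
k is even, so the fundamental solution of x^2 - 230y^2 = 1 is (p_{k-1}, q_{k-1}) = (p_1, q_1); compute convergents through index 1.
Convergents (p_i = a_i*p_{i-1} + p_{i-2}, q_i = a_i*q_{i-1} + q_{i-2} with p_{-2}=0, p_{-1}=1, q_{-2}=1, q_{-1}=0):
  i=0: a_0=15, p_0 = 15*1 + 0 = 15, q_0 = 15*0 + 1 = 1.
  i=1: a_1=6, p_1 = 6*15 + 1 = 91, q_1 = 6*1 + 0 = 6.
Check: 91^2 - 230*6^2 = 8281 - 8280 = 1, so (x, y) = (91, 6) solves the equation, and by the theorem it is the least positive solution.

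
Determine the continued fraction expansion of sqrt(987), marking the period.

Write x_i = (sqrt(987) + m_i)/d_i with (m_0, d_0) = (0, 1). a_0 = floor(sqrt(987)) = 31, since 31^2 = 961 <= 987 < 1024 = 32^2.
Iterate m_{i+1} = d_i*a_i - m_i, d_{i+1} = (987 - m_{i+1}^2)/d_i, a_{i+1} = floor((a_0 + m_{i+1})/d_{i+1}):
  m_1 = 1*31 - 0 = 31, d_1 = (987 - 31^2)/1 = 26/1 = 26, a_1 = floor((31 + 31)/26) = 2.
  m_2 = 26*2 - 31 = 21, d_2 = (987 - 21^2)/26 = 546/26 = 21, a_2 = floor((31 + 21)/21) = 2.
  m_3 = 21*2 - 21 = 21, d_3 = (987 - 21^2)/21 = 546/21 = 26, a_3 = floor((31 + 21)/26) = 2.
  m_4 = 26*2 - 21 = 31, d_4 = (987 - 31^2)/26 = 26/26 = 1, a_4 = floor((31 + 31)/1) = 62.
  m_5 = 1*62 - 31 = 31, d_5 = (987 - 31^2)/1 = 26/1 = 26: (m_5, d_5) = (m_1, d_1) = (31, 26), so from here the quotients repeat a_1, ..., a_4; the period length is 4.
Hence the expansion of sqrt(987) is a_0 = 31 followed by the repeating block 2, 2, 2, 62 (period 4).

[31; (2, 2, 2, 62)]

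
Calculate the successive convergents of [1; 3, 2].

1/1, 4/3, 9/7

Using the convergent recurrence p_i = a_i*p_{i-1} + p_{i-2}, q_i = a_i*q_{i-1} + q_{i-2} with p_{-2}=0, p_{-1}=1, q_{-2}=1, q_{-1}=0:
  i=0: a_0=1, p_0 = 1*1 + 0 = 1, q_0 = 1*0 + 1 = 1.
  i=1: a_1=3, p_1 = 3*1 + 1 = 4, q_1 = 3*1 + 0 = 3.
  i=2: a_2=2, p_2 = 2*4 + 1 = 9, q_2 = 2*3 + 1 = 7.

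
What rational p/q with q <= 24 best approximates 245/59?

Expand x = 245/59 as a continued fraction with the Euclidean algorithm:
  245 = 4*59 + 9, so a_0 = 4.
  59 = 6*9 + 5, so a_1 = 6.
  9 = 1*5 + 4, so a_2 = 1.
  5 = 1*4 + 1, so a_3 = 1.
  4 = 4*1 + 0, so a_4 = 4.
so x = [4; 6, 1, 1, 4].
Convergents (p_i = a_i*p_{i-1} + p_{i-2}, q_i = a_i*q_{i-1} + q_{i-2} with p_{-2}=0, p_{-1}=1, q_{-2}=1, q_{-1}=0), until the denominator exceeds 24:
  i=0: a_0=4, p_0 = 4*1 + 0 = 4, q_0 = 4*0 + 1 = 1.
  i=1: a_1=6, p_1 = 6*4 + 1 = 25, q_1 = 6*1 + 0 = 6.
  i=2: a_2=1, p_2 = 1*25 + 4 = 29, q_2 = 1*6 + 1 = 7.
  i=3: a_3=1, p_3 = 1*29 + 25 = 54, q_3 = 1*7 + 6 = 13.
  i=4: a_4=4, p_4 = 4*54 + 29 = 245, q_4 = 4*13 + 7 = 59.
q_4 = 59 > 24, so the last convergent with denominator <= 24 is p_3/q_3 = 54/13.
The closest fraction with denominator <= 24 is either p_3/q_3 or the intermediate fraction (k*p_3 + p_2)/(k*q_3 + q_2) with the largest k >= 1 whose denominator stays <= 24; these approach x as k grows, and every other convergent or intermediate fraction in range is farther away.
Largest k: floor((24 - q_2)/q_3) = floor((24 - 7)/13) = 1.
That gives (1*54 + 29)/(1*13 + 7) = 83/20.
Compare the errors: |x - 54/13| = |245*13 - 54*59|/(59*13) = 1/767, and |x - 83/20| = |245*20 - 83*59|/(59*20) = 3/1180.
Cross-multiplying, 1*1180 = 1180 < 2301 = 3*767, so 1/767 is smaller: the convergent 54/13 is closer to x than 83/20.

54/13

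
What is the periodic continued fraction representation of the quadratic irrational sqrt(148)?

[12; (6, 24)]

Write x_i = (sqrt(148) + m_i)/d_i with (m_0, d_0) = (0, 1). a_0 = floor(sqrt(148)) = 12, since 12^2 = 144 <= 148 < 169 = 13^2.
Iterate m_{i+1} = d_i*a_i - m_i, d_{i+1} = (148 - m_{i+1}^2)/d_i, a_{i+1} = floor((a_0 + m_{i+1})/d_{i+1}):
  m_1 = 1*12 - 0 = 12, d_1 = (148 - 12^2)/1 = 4/1 = 4, a_1 = floor((12 + 12)/4) = 6.
  m_2 = 4*6 - 12 = 12, d_2 = (148 - 12^2)/4 = 4/4 = 1, a_2 = floor((12 + 12)/1) = 24.
  m_3 = 1*24 - 12 = 12, d_3 = (148 - 12^2)/1 = 4/1 = 4: (m_3, d_3) = (m_1, d_1) = (12, 4), so from here the quotients repeat a_1, a_2; the period length is 2.
Hence the expansion of sqrt(148) is a_0 = 12 followed by the repeating block 6, 24 (period 2).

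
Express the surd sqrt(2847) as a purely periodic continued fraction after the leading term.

[53; (2, 1, 3, 1, 34, 1, 3, 1, 2, 106)]

Write x_i = (sqrt(2847) + m_i)/d_i with (m_0, d_0) = (0, 1). a_0 = floor(sqrt(2847)) = 53, since 53^2 = 2809 <= 2847 < 2916 = 54^2.
Iterate m_{i+1} = d_i*a_i - m_i, d_{i+1} = (2847 - m_{i+1}^2)/d_i, a_{i+1} = floor((a_0 + m_{i+1})/d_{i+1}):
  m_1 = 1*53 - 0 = 53, d_1 = (2847 - 53^2)/1 = 38/1 = 38, a_1 = floor((53 + 53)/38) = 2.
  m_2 = 38*2 - 53 = 23, d_2 = (2847 - 23^2)/38 = 2318/38 = 61, a_2 = floor((53 + 23)/61) = 1.
  m_3 = 61*1 - 23 = 38, d_3 = (2847 - 38^2)/61 = 1403/61 = 23, a_3 = floor((53 + 38)/23) = 3.
  m_4 = 23*3 - 38 = 31, d_4 = (2847 - 31^2)/23 = 1886/23 = 82, a_4 = floor((53 + 31)/82) = 1.
  m_5 = 82*1 - 31 = 51, d_5 = (2847 - 51^2)/82 = 246/82 = 3, a_5 = floor((53 + 51)/3) = 34.
  m_6 = 3*34 - 51 = 51, d_6 = (2847 - 51^2)/3 = 246/3 = 82, a_6 = floor((53 + 51)/82) = 1.
  m_7 = 82*1 - 51 = 31, d_7 = (2847 - 31^2)/82 = 1886/82 = 23, a_7 = floor((53 + 31)/23) = 3.
  m_8 = 23*3 - 31 = 38, d_8 = (2847 - 38^2)/23 = 1403/23 = 61, a_8 = floor((53 + 38)/61) = 1.
  m_9 = 61*1 - 38 = 23, d_9 = (2847 - 23^2)/61 = 2318/61 = 38, a_9 = floor((53 + 23)/38) = 2.
  m_10 = 38*2 - 23 = 53, d_10 = (2847 - 53^2)/38 = 38/38 = 1, a_10 = floor((53 + 53)/1) = 106.
  m_11 = 1*106 - 53 = 53, d_11 = (2847 - 53^2)/1 = 38/1 = 38: (m_11, d_11) = (m_1, d_1) = (53, 38), so from here the quotients repeat a_1, ..., a_10; the period length is 10.
Hence the expansion of sqrt(2847) is a_0 = 53 followed by the repeating block 2, 1, 3, 1, 34, 1, 3, 1, 2, 106 (period 10).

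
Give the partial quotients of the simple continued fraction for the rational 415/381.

[1; 11, 4, 1, 6]

Run the Euclidean algorithm on 415 and 381; the successive quotients are the partial quotients a_0, a_1, ... (each step inverts the fractional part left over by the previous one):
  415 = 1*381 + 34, so a_0 = 1.
  381 = 11*34 + 7, so a_1 = 11.
  34 = 4*7 + 6, so a_2 = 4.
  7 = 1*6 + 1, so a_3 = 1.
  6 = 6*1 + 0, so a_4 = 6.
The remainder reaches 0 after 5 divisions, so the expansion has 5 partial quotients, read off in order.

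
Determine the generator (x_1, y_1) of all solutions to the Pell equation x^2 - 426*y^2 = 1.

First expand sqrt(426) as a continued fraction. With x_i = (sqrt(426) + m_i)/d_i and (m_0, d_0) = (0, 1): a_0 = floor(sqrt(426)) = 20, since 20^2 = 400 <= 426 < 441 = 21^2.
Iterate m_{i+1} = d_i*a_i - m_i, d_{i+1} = (426 - m_{i+1}^2)/d_i, a_{i+1} = floor((a_0 + m_{i+1})/d_{i+1}):
  m_1 = 1*20 - 0 = 20, d_1 = (426 - 20^2)/1 = 26/1 = 26, a_1 = floor((20 + 20)/26) = 1.
  m_2 = 26*1 - 20 = 6, d_2 = (426 - 6^2)/26 = 390/26 = 15, a_2 = floor((20 + 6)/15) = 1.
  m_3 = 15*1 - 6 = 9, d_3 = (426 - 9^2)/15 = 345/15 = 23, a_3 = floor((20 + 9)/23) = 1.
  m_4 = 23*1 - 9 = 14, d_4 = (426 - 14^2)/23 = 230/23 = 10, a_4 = floor((20 + 14)/10) = 3.
  m_5 = 10*3 - 14 = 16, d_5 = (426 - 16^2)/10 = 170/10 = 17, a_5 = floor((20 + 16)/17) = 2.
  m_6 = 17*2 - 16 = 18, d_6 = (426 - 18^2)/17 = 102/17 = 6, a_6 = floor((20 + 18)/6) = 6.
  m_7 = 6*6 - 18 = 18, d_7 = (426 - 18^2)/6 = 102/6 = 17, a_7 = floor((20 + 18)/17) = 2.
  m_8 = 17*2 - 18 = 16, d_8 = (426 - 16^2)/17 = 170/17 = 10, a_8 = floor((20 + 16)/10) = 3.
  m_9 = 10*3 - 16 = 14, d_9 = (426 - 14^2)/10 = 230/10 = 23, a_9 = floor((20 + 14)/23) = 1.
  m_10 = 23*1 - 14 = 9, d_10 = (426 - 9^2)/23 = 345/23 = 15, a_10 = floor((20 + 9)/15) = 1.
  m_11 = 15*1 - 9 = 6, d_11 = (426 - 6^2)/15 = 390/15 = 26, a_11 = floor((20 + 6)/26) = 1.
  m_12 = 26*1 - 6 = 20, d_12 = (426 - 20^2)/26 = 26/26 = 1, a_12 = floor((20 + 20)/1) = 40.
  m_13 = 1*40 - 20 = 20, d_13 = (426 - 20^2)/1 = 26/1 = 26: (m_13, d_13) = (m_1, d_1) = (20, 26), so from here the quotients repeat a_1, ..., a_12; the period length is 12.
So sqrt(426) = [20; (1, 1, 1, 3, 2, 6, 2, 3, 1, 1, 1, 40)] with period length k = 12.
k is even, so the fundamental solution of x^2 - 426y^2 = 1 is (p_{k-1}, q_{k-1}) = (p_11, q_11); compute convergents through index 11.
Convergents (p_i = a_i*p_{i-1} + p_{i-2}, q_i = a_i*q_{i-1} + q_{i-2} with p_{-2}=0, p_{-1}=1, q_{-2}=1, q_{-1}=0):
  i=0: a_0=20, p_0 = 20*1 + 0 = 20, q_0 = 20*0 + 1 = 1.
  i=1: a_1=1, p_1 = 1*20 + 1 = 21, q_1 = 1*1 + 0 = 1.
  i=2: a_2=1, p_2 = 1*21 + 20 = 41, q_2 = 1*1 + 1 = 2.
  i=3: a_3=1, p_3 = 1*41 + 21 = 62, q_3 = 1*2 + 1 = 3.
  i=4: a_4=3, p_4 = 3*62 + 41 = 227, q_4 = 3*3 + 2 = 11.
  i=5: a_5=2, p_5 = 2*227 + 62 = 516, q_5 = 2*11 + 3 = 25.
  i=6: a_6=6, p_6 = 6*516 + 227 = 3323, q_6 = 6*25 + 11 = 161.
  i=7: a_7=2, p_7 = 2*3323 + 516 = 7162, q_7 = 2*161 + 25 = 347.
  i=8: a_8=3, p_8 = 3*7162 + 3323 = 24809, q_8 = 3*347 + 161 = 1202.
  i=9: a_9=1, p_9 = 1*24809 + 7162 = 31971, q_9 = 1*1202 + 347 = 1549.
  i=10: a_10=1, p_10 = 1*31971 + 24809 = 56780, q_10 = 1*1549 + 1202 = 2751.
  i=11: a_11=1, p_11 = 1*56780 + 31971 = 88751, q_11 = 1*2751 + 1549 = 4300.
Check: 88751^2 - 426*4300^2 = 7876740001 - 7876740000 = 1, so (x, y) = (88751, 4300) solves the equation, and by the theorem it is the least positive solution.

(x, y) = (88751, 4300)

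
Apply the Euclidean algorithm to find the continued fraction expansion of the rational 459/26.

Run the Euclidean algorithm on 459 and 26; the successive quotients are the partial quotients a_0, a_1, ... (each step inverts the fractional part left over by the previous one):
  459 = 17*26 + 17, so a_0 = 17.
  26 = 1*17 + 9, so a_1 = 1.
  17 = 1*9 + 8, so a_2 = 1.
  9 = 1*8 + 1, so a_3 = 1.
  8 = 8*1 + 0, so a_4 = 8.
The remainder reaches 0 after 5 divisions, so the expansion has 5 partial quotients, read off in order.

[17; 1, 1, 1, 8]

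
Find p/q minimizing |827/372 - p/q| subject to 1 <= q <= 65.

20/9

Expand x = 827/372 as a continued fraction with the Euclidean algorithm:
  827 = 2*372 + 83, so a_0 = 2.
  372 = 4*83 + 40, so a_1 = 4.
  83 = 2*40 + 3, so a_2 = 2.
  40 = 13*3 + 1, so a_3 = 13.
  3 = 3*1 + 0, so a_4 = 3.
so x = [2; 4, 2, 13, 3].
Convergents (p_i = a_i*p_{i-1} + p_{i-2}, q_i = a_i*q_{i-1} + q_{i-2} with p_{-2}=0, p_{-1}=1, q_{-2}=1, q_{-1}=0), until the denominator exceeds 65:
  i=0: a_0=2, p_0 = 2*1 + 0 = 2, q_0 = 2*0 + 1 = 1.
  i=1: a_1=4, p_1 = 4*2 + 1 = 9, q_1 = 4*1 + 0 = 4.
  i=2: a_2=2, p_2 = 2*9 + 2 = 20, q_2 = 2*4 + 1 = 9.
  i=3: a_3=13, p_3 = 13*20 + 9 = 269, q_3 = 13*9 + 4 = 121.
q_3 = 121 > 65, so the last convergent with denominator <= 65 is p_2/q_2 = 20/9.
The closest fraction with denominator <= 65 is either p_2/q_2 or the intermediate fraction (k*p_2 + p_1)/(k*q_2 + q_1) with the largest k >= 1 whose denominator stays <= 65; these approach x as k grows, and every other convergent or intermediate fraction in range is farther away.
Largest k: floor((65 - q_1)/q_2) = floor((65 - 4)/9) = 6.
That gives (6*20 + 9)/(6*9 + 4) = 129/58.
Compare the errors: |x - 20/9| = |827*9 - 20*372|/(372*9) = 3/3348, and |x - 129/58| = |827*58 - 129*372|/(372*58) = 22/21576.
Cross-multiplying, 3*21576 = 64728 < 73656 = 22*3348, so 3/3348 is smaller: the convergent 20/9 is closer to x than 129/58.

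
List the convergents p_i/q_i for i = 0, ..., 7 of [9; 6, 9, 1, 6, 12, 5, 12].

9/1, 55/6, 504/55, 559/61, 3858/421, 46855/5113, 238133/25986, 2904451/316945

Using the convergent recurrence p_i = a_i*p_{i-1} + p_{i-2}, q_i = a_i*q_{i-1} + q_{i-2} with p_{-2}=0, p_{-1}=1, q_{-2}=1, q_{-1}=0:
  i=0: a_0=9, p_0 = 9*1 + 0 = 9, q_0 = 9*0 + 1 = 1.
  i=1: a_1=6, p_1 = 6*9 + 1 = 55, q_1 = 6*1 + 0 = 6.
  i=2: a_2=9, p_2 = 9*55 + 9 = 504, q_2 = 9*6 + 1 = 55.
  i=3: a_3=1, p_3 = 1*504 + 55 = 559, q_3 = 1*55 + 6 = 61.
  i=4: a_4=6, p_4 = 6*559 + 504 = 3858, q_4 = 6*61 + 55 = 421.
  i=5: a_5=12, p_5 = 12*3858 + 559 = 46855, q_5 = 12*421 + 61 = 5113.
  i=6: a_6=5, p_6 = 5*46855 + 3858 = 238133, q_6 = 5*5113 + 421 = 25986.
  i=7: a_7=12, p_7 = 12*238133 + 46855 = 2904451, q_7 = 12*25986 + 5113 = 316945.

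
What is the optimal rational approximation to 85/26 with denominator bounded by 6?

13/4

Expand x = 85/26 as a continued fraction with the Euclidean algorithm:
  85 = 3*26 + 7, so a_0 = 3.
  26 = 3*7 + 5, so a_1 = 3.
  7 = 1*5 + 2, so a_2 = 1.
  5 = 2*2 + 1, so a_3 = 2.
  2 = 2*1 + 0, so a_4 = 2.
so x = [3; 3, 1, 2, 2].
Convergents (p_i = a_i*p_{i-1} + p_{i-2}, q_i = a_i*q_{i-1} + q_{i-2} with p_{-2}=0, p_{-1}=1, q_{-2}=1, q_{-1}=0), until the denominator exceeds 6:
  i=0: a_0=3, p_0 = 3*1 + 0 = 3, q_0 = 3*0 + 1 = 1.
  i=1: a_1=3, p_1 = 3*3 + 1 = 10, q_1 = 3*1 + 0 = 3.
  i=2: a_2=1, p_2 = 1*10 + 3 = 13, q_2 = 1*3 + 1 = 4.
  i=3: a_3=2, p_3 = 2*13 + 10 = 36, q_3 = 2*4 + 3 = 11.
q_3 = 11 > 6, so the last convergent with denominator <= 6 is p_2/q_2 = 13/4.
The closest fraction with denominator <= 6 is either p_2/q_2 or the intermediate fraction (k*p_2 + p_1)/(k*q_2 + q_1) with the largest k >= 1 whose denominator stays <= 6; these approach x as k grows, and every other convergent or intermediate fraction in range is farther away.
Largest k: floor((6 - q_1)/q_2) = floor((6 - 3)/4) = 0.
Since k = 0, no intermediate fraction beyond p_2/q_2 has denominator <= 6, so the convergent 13/4 is the closest (its error is |85*4 - 13*26|/(26*4) = 2/104).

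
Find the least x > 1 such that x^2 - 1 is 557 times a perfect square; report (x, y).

(x, y) = (27849, 1180)

First expand sqrt(557) as a continued fraction. With x_i = (sqrt(557) + m_i)/d_i and (m_0, d_0) = (0, 1): a_0 = floor(sqrt(557)) = 23, since 23^2 = 529 <= 557 < 576 = 24^2.
Iterate m_{i+1} = d_i*a_i - m_i, d_{i+1} = (557 - m_{i+1}^2)/d_i, a_{i+1} = floor((a_0 + m_{i+1})/d_{i+1}):
  m_1 = 1*23 - 0 = 23, d_1 = (557 - 23^2)/1 = 28/1 = 28, a_1 = floor((23 + 23)/28) = 1.
  m_2 = 28*1 - 23 = 5, d_2 = (557 - 5^2)/28 = 532/28 = 19, a_2 = floor((23 + 5)/19) = 1.
  m_3 = 19*1 - 5 = 14, d_3 = (557 - 14^2)/19 = 361/19 = 19, a_3 = floor((23 + 14)/19) = 1.
  m_4 = 19*1 - 14 = 5, d_4 = (557 - 5^2)/19 = 532/19 = 28, a_4 = floor((23 + 5)/28) = 1.
  m_5 = 28*1 - 5 = 23, d_5 = (557 - 23^2)/28 = 28/28 = 1, a_5 = floor((23 + 23)/1) = 46.
  m_6 = 1*46 - 23 = 23, d_6 = (557 - 23^2)/1 = 28/1 = 28: (m_6, d_6) = (m_1, d_1) = (23, 28), so from here the quotients repeat a_1, ..., a_5; the period length is 5.
So sqrt(557) = [23; (1, 1, 1, 1, 46)] with period length k = 5.
k is odd, so (p_{k-1}, q_{k-1}) only solves x^2 - 557y^2 = -1 and the fundamental solution of x^2 - 557y^2 = 1 is (p_{2k-1}, q_{2k-1}) = (p_9, q_9); compute convergents through index 9, running through the period twice.
Convergents (p_i = a_i*p_{i-1} + p_{i-2}, q_i = a_i*q_{i-1} + q_{i-2} with p_{-2}=0, p_{-1}=1, q_{-2}=1, q_{-1}=0):
  i=0: a_0=23, p_0 = 23*1 + 0 = 23, q_0 = 23*0 + 1 = 1.
  i=1: a_1=1, p_1 = 1*23 + 1 = 24, q_1 = 1*1 + 0 = 1.
  i=2: a_2=1, p_2 = 1*24 + 23 = 47, q_2 = 1*1 + 1 = 2.
  i=3: a_3=1, p_3 = 1*47 + 24 = 71, q_3 = 1*2 + 1 = 3.
  i=4: a_4=1, p_4 = 1*71 + 47 = 118, q_4 = 1*3 + 2 = 5.
  i=5: a_5=46, p_5 = 46*118 + 71 = 5499, q_5 = 46*5 + 3 = 233.
  i=6: a_6=1, p_6 = 1*5499 + 118 = 5617, q_6 = 1*233 + 5 = 238.
  i=7: a_7=1, p_7 = 1*5617 + 5499 = 11116, q_7 = 1*238 + 233 = 471.
  i=8: a_8=1, p_8 = 1*11116 + 5617 = 16733, q_8 = 1*471 + 238 = 709.
  i=9: a_9=1, p_9 = 1*16733 + 11116 = 27849, q_9 = 1*709 + 471 = 1180.
Indeed p_4^2 - 557*q_4^2 = 13924 - 13925 = -1, not +1.
Check: 27849^2 - 557*1180^2 = 775566801 - 775566800 = 1, so (x, y) = (27849, 1180) solves the equation, and by the theorem it is the least positive solution.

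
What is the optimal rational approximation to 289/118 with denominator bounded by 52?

Expand x = 289/118 as a continued fraction with the Euclidean algorithm:
  289 = 2*118 + 53, so a_0 = 2.
  118 = 2*53 + 12, so a_1 = 2.
  53 = 4*12 + 5, so a_2 = 4.
  12 = 2*5 + 2, so a_3 = 2.
  5 = 2*2 + 1, so a_4 = 2.
  2 = 2*1 + 0, so a_5 = 2.
so x = [2; 2, 4, 2, 2, 2].
Convergents (p_i = a_i*p_{i-1} + p_{i-2}, q_i = a_i*q_{i-1} + q_{i-2} with p_{-2}=0, p_{-1}=1, q_{-2}=1, q_{-1}=0), until the denominator exceeds 52:
  i=0: a_0=2, p_0 = 2*1 + 0 = 2, q_0 = 2*0 + 1 = 1.
  i=1: a_1=2, p_1 = 2*2 + 1 = 5, q_1 = 2*1 + 0 = 2.
  i=2: a_2=4, p_2 = 4*5 + 2 = 22, q_2 = 4*2 + 1 = 9.
  i=3: a_3=2, p_3 = 2*22 + 5 = 49, q_3 = 2*9 + 2 = 20.
  i=4: a_4=2, p_4 = 2*49 + 22 = 120, q_4 = 2*20 + 9 = 49.
  i=5: a_5=2, p_5 = 2*120 + 49 = 289, q_5 = 2*49 + 20 = 118.
q_5 = 118 > 52, so the last convergent with denominator <= 52 is p_4/q_4 = 120/49.
The closest fraction with denominator <= 52 is either p_4/q_4 or the intermediate fraction (k*p_4 + p_3)/(k*q_4 + q_3) with the largest k >= 1 whose denominator stays <= 52; these approach x as k grows, and every other convergent or intermediate fraction in range is farther away.
Largest k: floor((52 - q_3)/q_4) = floor((52 - 20)/49) = 0.
Since k = 0, no intermediate fraction beyond p_4/q_4 has denominator <= 52, so the convergent 120/49 is the closest (its error is |289*49 - 120*118|/(118*49) = 1/5782).

120/49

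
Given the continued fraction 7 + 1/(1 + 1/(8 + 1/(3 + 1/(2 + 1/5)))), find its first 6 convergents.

7/1, 8/1, 71/9, 221/28, 513/65, 2786/353

Using the convergent recurrence p_i = a_i*p_{i-1} + p_{i-2}, q_i = a_i*q_{i-1} + q_{i-2} with p_{-2}=0, p_{-1}=1, q_{-2}=1, q_{-1}=0:
  i=0: a_0=7, p_0 = 7*1 + 0 = 7, q_0 = 7*0 + 1 = 1.
  i=1: a_1=1, p_1 = 1*7 + 1 = 8, q_1 = 1*1 + 0 = 1.
  i=2: a_2=8, p_2 = 8*8 + 7 = 71, q_2 = 8*1 + 1 = 9.
  i=3: a_3=3, p_3 = 3*71 + 8 = 221, q_3 = 3*9 + 1 = 28.
  i=4: a_4=2, p_4 = 2*221 + 71 = 513, q_4 = 2*28 + 9 = 65.
  i=5: a_5=5, p_5 = 5*513 + 221 = 2786, q_5 = 5*65 + 28 = 353.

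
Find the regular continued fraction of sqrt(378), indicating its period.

[19; (2, 3, 1, 4, 1, 3, 2, 38)]

Write x_i = (sqrt(378) + m_i)/d_i with (m_0, d_0) = (0, 1). a_0 = floor(sqrt(378)) = 19, since 19^2 = 361 <= 378 < 400 = 20^2.
Iterate m_{i+1} = d_i*a_i - m_i, d_{i+1} = (378 - m_{i+1}^2)/d_i, a_{i+1} = floor((a_0 + m_{i+1})/d_{i+1}):
  m_1 = 1*19 - 0 = 19, d_1 = (378 - 19^2)/1 = 17/1 = 17, a_1 = floor((19 + 19)/17) = 2.
  m_2 = 17*2 - 19 = 15, d_2 = (378 - 15^2)/17 = 153/17 = 9, a_2 = floor((19 + 15)/9) = 3.
  m_3 = 9*3 - 15 = 12, d_3 = (378 - 12^2)/9 = 234/9 = 26, a_3 = floor((19 + 12)/26) = 1.
  m_4 = 26*1 - 12 = 14, d_4 = (378 - 14^2)/26 = 182/26 = 7, a_4 = floor((19 + 14)/7) = 4.
  m_5 = 7*4 - 14 = 14, d_5 = (378 - 14^2)/7 = 182/7 = 26, a_5 = floor((19 + 14)/26) = 1.
  m_6 = 26*1 - 14 = 12, d_6 = (378 - 12^2)/26 = 234/26 = 9, a_6 = floor((19 + 12)/9) = 3.
  m_7 = 9*3 - 12 = 15, d_7 = (378 - 15^2)/9 = 153/9 = 17, a_7 = floor((19 + 15)/17) = 2.
  m_8 = 17*2 - 15 = 19, d_8 = (378 - 19^2)/17 = 17/17 = 1, a_8 = floor((19 + 19)/1) = 38.
  m_9 = 1*38 - 19 = 19, d_9 = (378 - 19^2)/1 = 17/1 = 17: (m_9, d_9) = (m_1, d_1) = (19, 17), so from here the quotients repeat a_1, ..., a_8; the period length is 8.
Hence the expansion of sqrt(378) is a_0 = 19 followed by the repeating block 2, 3, 1, 4, 1, 3, 2, 38 (period 8).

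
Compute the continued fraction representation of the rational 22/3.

Run the Euclidean algorithm on 22 and 3; the successive quotients are the partial quotients a_0, a_1, ... (each step inverts the fractional part left over by the previous one):
  22 = 7*3 + 1, so a_0 = 7.
  3 = 3*1 + 0, so a_1 = 3.
The remainder reaches 0 after 2 divisions, so the expansion has 2 partial quotients, read off in order.

[7; 3]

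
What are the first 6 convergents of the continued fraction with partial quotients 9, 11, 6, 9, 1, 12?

Using the convergent recurrence p_i = a_i*p_{i-1} + p_{i-2}, q_i = a_i*q_{i-1} + q_{i-2} with p_{-2}=0, p_{-1}=1, q_{-2}=1, q_{-1}=0:
  i=0: a_0=9, p_0 = 9*1 + 0 = 9, q_0 = 9*0 + 1 = 1.
  i=1: a_1=11, p_1 = 11*9 + 1 = 100, q_1 = 11*1 + 0 = 11.
  i=2: a_2=6, p_2 = 6*100 + 9 = 609, q_2 = 6*11 + 1 = 67.
  i=3: a_3=9, p_3 = 9*609 + 100 = 5581, q_3 = 9*67 + 11 = 614.
  i=4: a_4=1, p_4 = 1*5581 + 609 = 6190, q_4 = 1*614 + 67 = 681.
  i=5: a_5=12, p_5 = 12*6190 + 5581 = 79861, q_5 = 12*681 + 614 = 8786.

9/1, 100/11, 609/67, 5581/614, 6190/681, 79861/8786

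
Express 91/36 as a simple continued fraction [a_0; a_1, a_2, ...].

[2; 1, 1, 8, 2]

Run the Euclidean algorithm on 91 and 36; the successive quotients are the partial quotients a_0, a_1, ... (each step inverts the fractional part left over by the previous one):
  91 = 2*36 + 19, so a_0 = 2.
  36 = 1*19 + 17, so a_1 = 1.
  19 = 1*17 + 2, so a_2 = 1.
  17 = 8*2 + 1, so a_3 = 8.
  2 = 2*1 + 0, so a_4 = 2.
The remainder reaches 0 after 5 divisions, so the expansion has 5 partial quotients, read off in order.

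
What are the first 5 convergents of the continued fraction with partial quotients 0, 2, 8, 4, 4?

0/1, 1/2, 8/17, 33/70, 140/297

Using the convergent recurrence p_i = a_i*p_{i-1} + p_{i-2}, q_i = a_i*q_{i-1} + q_{i-2} with p_{-2}=0, p_{-1}=1, q_{-2}=1, q_{-1}=0:
  i=0: a_0=0, p_0 = 0*1 + 0 = 0, q_0 = 0*0 + 1 = 1.
  i=1: a_1=2, p_1 = 2*0 + 1 = 1, q_1 = 2*1 + 0 = 2.
  i=2: a_2=8, p_2 = 8*1 + 0 = 8, q_2 = 8*2 + 1 = 17.
  i=3: a_3=4, p_3 = 4*8 + 1 = 33, q_3 = 4*17 + 2 = 70.
  i=4: a_4=4, p_4 = 4*33 + 8 = 140, q_4 = 4*70 + 17 = 297.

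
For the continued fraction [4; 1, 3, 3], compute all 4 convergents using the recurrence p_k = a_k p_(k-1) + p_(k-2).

Using the convergent recurrence p_i = a_i*p_{i-1} + p_{i-2}, q_i = a_i*q_{i-1} + q_{i-2} with p_{-2}=0, p_{-1}=1, q_{-2}=1, q_{-1}=0:
  i=0: a_0=4, p_0 = 4*1 + 0 = 4, q_0 = 4*0 + 1 = 1.
  i=1: a_1=1, p_1 = 1*4 + 1 = 5, q_1 = 1*1 + 0 = 1.
  i=2: a_2=3, p_2 = 3*5 + 4 = 19, q_2 = 3*1 + 1 = 4.
  i=3: a_3=3, p_3 = 3*19 + 5 = 62, q_3 = 3*4 + 1 = 13.

4/1, 5/1, 19/4, 62/13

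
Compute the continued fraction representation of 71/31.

Run the Euclidean algorithm on 71 and 31; the successive quotients are the partial quotients a_0, a_1, ... (each step inverts the fractional part left over by the previous one):
  71 = 2*31 + 9, so a_0 = 2.
  31 = 3*9 + 4, so a_1 = 3.
  9 = 2*4 + 1, so a_2 = 2.
  4 = 4*1 + 0, so a_3 = 4.
The remainder reaches 0 after 4 divisions, so the expansion has 4 partial quotients, read off in order.

[2; 3, 2, 4]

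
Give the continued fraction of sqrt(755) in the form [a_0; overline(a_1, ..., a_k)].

Write x_i = (sqrt(755) + m_i)/d_i with (m_0, d_0) = (0, 1). a_0 = floor(sqrt(755)) = 27, since 27^2 = 729 <= 755 < 784 = 28^2.
Iterate m_{i+1} = d_i*a_i - m_i, d_{i+1} = (755 - m_{i+1}^2)/d_i, a_{i+1} = floor((a_0 + m_{i+1})/d_{i+1}):
  m_1 = 1*27 - 0 = 27, d_1 = (755 - 27^2)/1 = 26/1 = 26, a_1 = floor((27 + 27)/26) = 2.
  m_2 = 26*2 - 27 = 25, d_2 = (755 - 25^2)/26 = 130/26 = 5, a_2 = floor((27 + 25)/5) = 10.
  m_3 = 5*10 - 25 = 25, d_3 = (755 - 25^2)/5 = 130/5 = 26, a_3 = floor((27 + 25)/26) = 2.
  m_4 = 26*2 - 25 = 27, d_4 = (755 - 27^2)/26 = 26/26 = 1, a_4 = floor((27 + 27)/1) = 54.
  m_5 = 1*54 - 27 = 27, d_5 = (755 - 27^2)/1 = 26/1 = 26: (m_5, d_5) = (m_1, d_1) = (27, 26), so from here the quotients repeat a_1, ..., a_4; the period length is 4.
Hence the expansion of sqrt(755) is a_0 = 27 followed by the repeating block 2, 10, 2, 54 (period 4).

[27; overline(2, 10, 2, 54)]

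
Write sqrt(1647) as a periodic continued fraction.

[40; (1, 1, 2, 1, 1, 80)]

Write x_i = (sqrt(1647) + m_i)/d_i with (m_0, d_0) = (0, 1). a_0 = floor(sqrt(1647)) = 40, since 40^2 = 1600 <= 1647 < 1681 = 41^2.
Iterate m_{i+1} = d_i*a_i - m_i, d_{i+1} = (1647 - m_{i+1}^2)/d_i, a_{i+1} = floor((a_0 + m_{i+1})/d_{i+1}):
  m_1 = 1*40 - 0 = 40, d_1 = (1647 - 40^2)/1 = 47/1 = 47, a_1 = floor((40 + 40)/47) = 1.
  m_2 = 47*1 - 40 = 7, d_2 = (1647 - 7^2)/47 = 1598/47 = 34, a_2 = floor((40 + 7)/34) = 1.
  m_3 = 34*1 - 7 = 27, d_3 = (1647 - 27^2)/34 = 918/34 = 27, a_3 = floor((40 + 27)/27) = 2.
  m_4 = 27*2 - 27 = 27, d_4 = (1647 - 27^2)/27 = 918/27 = 34, a_4 = floor((40 + 27)/34) = 1.
  m_5 = 34*1 - 27 = 7, d_5 = (1647 - 7^2)/34 = 1598/34 = 47, a_5 = floor((40 + 7)/47) = 1.
  m_6 = 47*1 - 7 = 40, d_6 = (1647 - 40^2)/47 = 47/47 = 1, a_6 = floor((40 + 40)/1) = 80.
  m_7 = 1*80 - 40 = 40, d_7 = (1647 - 40^2)/1 = 47/1 = 47: (m_7, d_7) = (m_1, d_1) = (40, 47), so from here the quotients repeat a_1, ..., a_6; the period length is 6.
Hence the expansion of sqrt(1647) is a_0 = 40 followed by the repeating block 1, 1, 2, 1, 1, 80 (period 6).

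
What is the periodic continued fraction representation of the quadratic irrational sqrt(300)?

[17; (3, 8, 3, 34)]

Write x_i = (sqrt(300) + m_i)/d_i with (m_0, d_0) = (0, 1). a_0 = floor(sqrt(300)) = 17, since 17^2 = 289 <= 300 < 324 = 18^2.
Iterate m_{i+1} = d_i*a_i - m_i, d_{i+1} = (300 - m_{i+1}^2)/d_i, a_{i+1} = floor((a_0 + m_{i+1})/d_{i+1}):
  m_1 = 1*17 - 0 = 17, d_1 = (300 - 17^2)/1 = 11/1 = 11, a_1 = floor((17 + 17)/11) = 3.
  m_2 = 11*3 - 17 = 16, d_2 = (300 - 16^2)/11 = 44/11 = 4, a_2 = floor((17 + 16)/4) = 8.
  m_3 = 4*8 - 16 = 16, d_3 = (300 - 16^2)/4 = 44/4 = 11, a_3 = floor((17 + 16)/11) = 3.
  m_4 = 11*3 - 16 = 17, d_4 = (300 - 17^2)/11 = 11/11 = 1, a_4 = floor((17 + 17)/1) = 34.
  m_5 = 1*34 - 17 = 17, d_5 = (300 - 17^2)/1 = 11/1 = 11: (m_5, d_5) = (m_1, d_1) = (17, 11), so from here the quotients repeat a_1, ..., a_4; the period length is 4.
Hence the expansion of sqrt(300) is a_0 = 17 followed by the repeating block 3, 8, 3, 34 (period 4).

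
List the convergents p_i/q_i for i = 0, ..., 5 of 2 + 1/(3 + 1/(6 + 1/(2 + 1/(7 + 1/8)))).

2/1, 7/3, 44/19, 95/41, 709/306, 5767/2489

Using the convergent recurrence p_i = a_i*p_{i-1} + p_{i-2}, q_i = a_i*q_{i-1} + q_{i-2} with p_{-2}=0, p_{-1}=1, q_{-2}=1, q_{-1}=0:
  i=0: a_0=2, p_0 = 2*1 + 0 = 2, q_0 = 2*0 + 1 = 1.
  i=1: a_1=3, p_1 = 3*2 + 1 = 7, q_1 = 3*1 + 0 = 3.
  i=2: a_2=6, p_2 = 6*7 + 2 = 44, q_2 = 6*3 + 1 = 19.
  i=3: a_3=2, p_3 = 2*44 + 7 = 95, q_3 = 2*19 + 3 = 41.
  i=4: a_4=7, p_4 = 7*95 + 44 = 709, q_4 = 7*41 + 19 = 306.
  i=5: a_5=8, p_5 = 8*709 + 95 = 5767, q_5 = 8*306 + 41 = 2489.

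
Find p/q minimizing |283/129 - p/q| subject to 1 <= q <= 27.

Expand x = 283/129 as a continued fraction with the Euclidean algorithm:
  283 = 2*129 + 25, so a_0 = 2.
  129 = 5*25 + 4, so a_1 = 5.
  25 = 6*4 + 1, so a_2 = 6.
  4 = 4*1 + 0, so a_3 = 4.
so x = [2; 5, 6, 4].
Convergents (p_i = a_i*p_{i-1} + p_{i-2}, q_i = a_i*q_{i-1} + q_{i-2} with p_{-2}=0, p_{-1}=1, q_{-2}=1, q_{-1}=0), until the denominator exceeds 27:
  i=0: a_0=2, p_0 = 2*1 + 0 = 2, q_0 = 2*0 + 1 = 1.
  i=1: a_1=5, p_1 = 5*2 + 1 = 11, q_1 = 5*1 + 0 = 5.
  i=2: a_2=6, p_2 = 6*11 + 2 = 68, q_2 = 6*5 + 1 = 31.
q_2 = 31 > 27, so the last convergent with denominator <= 27 is p_1/q_1 = 11/5.
The closest fraction with denominator <= 27 is either p_1/q_1 or the intermediate fraction (k*p_1 + p_0)/(k*q_1 + q_0) with the largest k >= 1 whose denominator stays <= 27; these approach x as k grows, and every other convergent or intermediate fraction in range is farther away.
Largest k: floor((27 - q_0)/q_1) = floor((27 - 1)/5) = 5.
That gives (5*11 + 2)/(5*5 + 1) = 57/26.
Compare the errors: |x - 11/5| = |283*5 - 11*129|/(129*5) = 4/645, and |x - 57/26| = |283*26 - 57*129|/(129*26) = 5/3354.
Cross-multiplying, 5*645 = 3225 < 13416 = 4*3354, so 5/3354 is smaller: the intermediate fraction 57/26 is closer to x than 11/5.

57/26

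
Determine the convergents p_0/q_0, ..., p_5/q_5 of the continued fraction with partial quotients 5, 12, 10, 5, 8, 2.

5/1, 61/12, 615/121, 3136/617, 25703/5057, 54542/10731

Using the convergent recurrence p_i = a_i*p_{i-1} + p_{i-2}, q_i = a_i*q_{i-1} + q_{i-2} with p_{-2}=0, p_{-1}=1, q_{-2}=1, q_{-1}=0:
  i=0: a_0=5, p_0 = 5*1 + 0 = 5, q_0 = 5*0 + 1 = 1.
  i=1: a_1=12, p_1 = 12*5 + 1 = 61, q_1 = 12*1 + 0 = 12.
  i=2: a_2=10, p_2 = 10*61 + 5 = 615, q_2 = 10*12 + 1 = 121.
  i=3: a_3=5, p_3 = 5*615 + 61 = 3136, q_3 = 5*121 + 12 = 617.
  i=4: a_4=8, p_4 = 8*3136 + 615 = 25703, q_4 = 8*617 + 121 = 5057.
  i=5: a_5=2, p_5 = 2*25703 + 3136 = 54542, q_5 = 2*5057 + 617 = 10731.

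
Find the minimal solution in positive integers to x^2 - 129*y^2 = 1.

(x, y) = (16855, 1484)

First expand sqrt(129) as a continued fraction. With x_i = (sqrt(129) + m_i)/d_i and (m_0, d_0) = (0, 1): a_0 = floor(sqrt(129)) = 11, since 11^2 = 121 <= 129 < 144 = 12^2.
Iterate m_{i+1} = d_i*a_i - m_i, d_{i+1} = (129 - m_{i+1}^2)/d_i, a_{i+1} = floor((a_0 + m_{i+1})/d_{i+1}):
  m_1 = 1*11 - 0 = 11, d_1 = (129 - 11^2)/1 = 8/1 = 8, a_1 = floor((11 + 11)/8) = 2.
  m_2 = 8*2 - 11 = 5, d_2 = (129 - 5^2)/8 = 104/8 = 13, a_2 = floor((11 + 5)/13) = 1.
  m_3 = 13*1 - 5 = 8, d_3 = (129 - 8^2)/13 = 65/13 = 5, a_3 = floor((11 + 8)/5) = 3.
  m_4 = 5*3 - 8 = 7, d_4 = (129 - 7^2)/5 = 80/5 = 16, a_4 = floor((11 + 7)/16) = 1.
  m_5 = 16*1 - 7 = 9, d_5 = (129 - 9^2)/16 = 48/16 = 3, a_5 = floor((11 + 9)/3) = 6.
  m_6 = 3*6 - 9 = 9, d_6 = (129 - 9^2)/3 = 48/3 = 16, a_6 = floor((11 + 9)/16) = 1.
  m_7 = 16*1 - 9 = 7, d_7 = (129 - 7^2)/16 = 80/16 = 5, a_7 = floor((11 + 7)/5) = 3.
  m_8 = 5*3 - 7 = 8, d_8 = (129 - 8^2)/5 = 65/5 = 13, a_8 = floor((11 + 8)/13) = 1.
  m_9 = 13*1 - 8 = 5, d_9 = (129 - 5^2)/13 = 104/13 = 8, a_9 = floor((11 + 5)/8) = 2.
  m_10 = 8*2 - 5 = 11, d_10 = (129 - 11^2)/8 = 8/8 = 1, a_10 = floor((11 + 11)/1) = 22.
  m_11 = 1*22 - 11 = 11, d_11 = (129 - 11^2)/1 = 8/1 = 8: (m_11, d_11) = (m_1, d_1) = (11, 8), so from here the quotients repeat a_1, ..., a_10; the period length is 10.
So sqrt(129) = [11; (2, 1, 3, 1, 6, 1, 3, 1, 2, 22)] with period length k = 10.
k is even, so the fundamental solution of x^2 - 129y^2 = 1 is (p_{k-1}, q_{k-1}) = (p_9, q_9); compute convergents through index 9.
Convergents (p_i = a_i*p_{i-1} + p_{i-2}, q_i = a_i*q_{i-1} + q_{i-2} with p_{-2}=0, p_{-1}=1, q_{-2}=1, q_{-1}=0):
  i=0: a_0=11, p_0 = 11*1 + 0 = 11, q_0 = 11*0 + 1 = 1.
  i=1: a_1=2, p_1 = 2*11 + 1 = 23, q_1 = 2*1 + 0 = 2.
  i=2: a_2=1, p_2 = 1*23 + 11 = 34, q_2 = 1*2 + 1 = 3.
  i=3: a_3=3, p_3 = 3*34 + 23 = 125, q_3 = 3*3 + 2 = 11.
  i=4: a_4=1, p_4 = 1*125 + 34 = 159, q_4 = 1*11 + 3 = 14.
  i=5: a_5=6, p_5 = 6*159 + 125 = 1079, q_5 = 6*14 + 11 = 95.
  i=6: a_6=1, p_6 = 1*1079 + 159 = 1238, q_6 = 1*95 + 14 = 109.
  i=7: a_7=3, p_7 = 3*1238 + 1079 = 4793, q_7 = 3*109 + 95 = 422.
  i=8: a_8=1, p_8 = 1*4793 + 1238 = 6031, q_8 = 1*422 + 109 = 531.
  i=9: a_9=2, p_9 = 2*6031 + 4793 = 16855, q_9 = 2*531 + 422 = 1484.
Check: 16855^2 - 129*1484^2 = 284091025 - 284091024 = 1, so (x, y) = (16855, 1484) solves the equation, and by the theorem it is the least positive solution.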